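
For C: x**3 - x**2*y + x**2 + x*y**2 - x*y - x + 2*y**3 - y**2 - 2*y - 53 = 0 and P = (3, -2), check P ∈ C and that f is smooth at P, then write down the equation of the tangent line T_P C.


Tangent line at P: 50*x + 2*y - 146 = 0.

Step 1: f(3, -2) = 0, so P lies on C.
Step 2: partial derivatives
  f_x(x, y) = 3*x**2 - 2*x*y + 2*x + y**2 - y - 1, f_y(x, y) = -x**2 + 2*x*y - x + 6*y**2 - 2*y - 2.
  f_x(P) = 50, f_y(P) = 2 (gradient nonzero, so P is smooth).
Step 3: tangent line at P: 50·(x − 3) + 2·(y − -2) = 0.
Expanding: 50*x + 2*y - 146 = 0.


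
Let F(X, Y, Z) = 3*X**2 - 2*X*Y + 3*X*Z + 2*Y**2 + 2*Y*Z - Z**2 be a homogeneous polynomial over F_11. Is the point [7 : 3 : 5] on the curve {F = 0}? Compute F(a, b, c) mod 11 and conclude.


F(7,3,5) ≡ 2 (mod 11); P is NOT on the curve.

Evaluate F(7, 3, 5) term-by-term (mod 11).
  3*X**2 ↦ 3·49·1·1 = 147
  -2*X*Y ↦ -2·7·3·1 = -42
  3*X*Z ↦ 3·7·1·5 = 105
  2*Y**2 ↦ 2·1·9·1 = 18
  2*Y*Z ↦ 2·1·3·5 = 30
  -Z**2 ↦ -1·1·1·25 = -25
Sum: F(7, 3, 5) = (147) + (-42) + (105) + (18) + (30) + (-25) = 233.
Reducing mod 11: 233 ≡ 2 (mod 11).
Since F(a, b, c) ≡ 2 ≠ 0 (mod 11), P does NOT lie on the curve.


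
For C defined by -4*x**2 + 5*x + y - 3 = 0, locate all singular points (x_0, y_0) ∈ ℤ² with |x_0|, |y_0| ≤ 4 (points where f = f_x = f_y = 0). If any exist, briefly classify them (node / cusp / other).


No singular points in the scanned grid; C is smooth there.

Compute partial derivatives:
  f_x = 5 - 8*x.
  f_y = 1.
f_y = 1 is a nonzero constant, so f_y never vanishes: no point (x, y) can satisfy f = f_x = f_y = 0. In particular no (x, y) ∈ {−4, ..., 4}² is singular; the curve is smooth.


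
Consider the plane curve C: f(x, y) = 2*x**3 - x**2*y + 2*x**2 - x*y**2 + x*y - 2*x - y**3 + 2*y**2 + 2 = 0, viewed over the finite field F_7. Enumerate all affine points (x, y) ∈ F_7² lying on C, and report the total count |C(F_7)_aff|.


Affine F_7-points: {(0, 3), (1, 2), (1, 3), (3, 3), (3, 5), (4, 0), (6, 5)}; count = 7.

For each of the 49 pairs (x, y) ∈ F_7², evaluate f(x, y) mod 7. Record the zeros.
  x = 0: [0↦2, 1↦3, 2↦2, 3↦0, 4↦5, 5↦4, 6↦5]  zeros at y ∈ {3}
  x = 1: [0↦4, 1↦4, 2↦0, 3↦0, 4↦5, 5↦2, 6↦6]  zeros at y ∈ {2, 3}
  x = 2: [0↦1, 1↦5, 2↦3, 3↦3, 4↦6, 5↦6, 6↦4]  zeros at y ∈ ∅
  x = 3: [0↦5, 1↦4, 2↦2, 3↦0, 4↦6, 5↦0, 6↦4]  zeros at y ∈ {3, 5}
  x = 4: [0↦0, 1↦6, 2↦2, 3↦3, 4↦3, 5↦3, 6↦4]  zeros at y ∈ {0}
  x = 5: [0↦5, 1↦2, 2↦1, 3↦3, 4↦2, 5↦6, 6↦2]  zeros at y ∈ ∅
  x = 6: [0↦4, 1↦4, 2↦4, 3↦5, 4↦1, 5↦0, 6↦3]  zeros at y ∈ {5}
Collecting zeros: affine points = {(0, 3), (1, 2), (1, 3), (3, 3), (3, 5), (4, 0), (6, 5)}.
Total count |C(F_7)_aff| = 7.


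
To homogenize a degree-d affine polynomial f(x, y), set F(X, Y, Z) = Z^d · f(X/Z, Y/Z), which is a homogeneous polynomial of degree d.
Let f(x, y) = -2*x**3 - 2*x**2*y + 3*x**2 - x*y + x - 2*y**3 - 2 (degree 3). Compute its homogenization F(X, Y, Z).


F(X, Y, Z) = -2*X**3 - 2*X**2*Y + 3*X**2*Z - X*Y*Z + X*Z**2 - 2*Y**3 - 2*Z**3

deg(f) = 3.
Substitute x = X/Z, y = Y/Z into f, then multiply by Z^3.
  monomial -2·x^3·y^0 ↦ -2·X^3·Y^0·Z^0.
  monomial -2·x^2·y^1 ↦ -2·X^2·Y^1·Z^0.
  monomial 3·x^2·y^0 ↦ 3·X^2·Y^0·Z^1.
  monomial -1·x^1·y^1 ↦ -1·X^1·Y^1·Z^1.
  monomial 1·x^1·y^0 ↦ 1·X^1·Y^0·Z^2.
  monomial -2·x^0·y^3 ↦ -2·X^0·Y^3·Z^0.
  monomial -2·x^0·y^0 ↦ -2·X^0·Y^0·Z^3.
Collecting: F(X, Y, Z) = -2*X**3 - 2*X**2*Y + 3*X**2*Z - X*Y*Z + X*Z**2 - 2*Y**3 - 2*Z**3.


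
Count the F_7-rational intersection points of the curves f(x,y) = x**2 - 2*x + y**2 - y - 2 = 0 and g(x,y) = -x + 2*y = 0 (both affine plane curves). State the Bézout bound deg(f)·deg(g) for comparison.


Common zeros: {(3, 5), (6, 3)}; count = 2; Bézout bound = 2.

deg(f) = 2, deg(g) = 1, so Bézout bound = 2.
Scan x ∈ F_7. For each x, list the y ∈ F_7 with f(x, y) ≡ 0 and those with g(x, y) ≡ 0 (mod 7); the common zeros in that column are the intersection.
  x = 0: f ≡ 0 at y ∈ {2, 6}; g ≡ 0 at y ∈ {0}; common: ∅.
  x = 1: f ≡ 0 at y ∈ ∅; g ≡ 0 at y ∈ {4}; common: ∅.
  x = 2: f ≡ 0 at y ∈ {2, 6}; g ≡ 0 at y ∈ {1}; common: ∅.
  x = 3: f ≡ 0 at y ∈ {3, 5}; g ≡ 0 at y ∈ {5}; common: {5}.
  x = 4: f ≡ 0 at y ∈ ∅; g ≡ 0 at y ∈ {2}; common: ∅.
  x = 5: f ≡ 0 at y ∈ ∅; g ≡ 0 at y ∈ {6}; common: ∅.
  x = 6: f ≡ 0 at y ∈ {3, 5}; g ≡ 0 at y ∈ {3}; common: {3}.
Collecting: common zeros = {(3, 5), (6, 3)}, so the count is 2.
Comparison with the Bézout bound: 2 ≤ 2 = deg(f)·deg(g), as expected for curves with no common component (the bound is attained).


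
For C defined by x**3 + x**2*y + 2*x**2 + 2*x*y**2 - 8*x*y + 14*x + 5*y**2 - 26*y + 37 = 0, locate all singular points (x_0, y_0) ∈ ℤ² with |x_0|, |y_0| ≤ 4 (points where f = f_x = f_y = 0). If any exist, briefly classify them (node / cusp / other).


Singular points: {(-2, 3)}; classification: node.

Compute partial derivatives:
  f_x = 3*x**2 + 2*x*y + 4*x + 2*y**2 - 8*y + 14.
  f_y = x**2 + 4*x*y - 8*x + 10*y - 26.
Scan x_0 ∈ {−4, ..., 4}. For each x_0, f_y(x_0, y) is a polynomial in y; find its integer roots y ∈ {−4, ..., 4}, then test f_x and f at those candidates.
  x = -4: f_y(-4, y) = 22 - 6*y; no integer root y with |y| ≤ 4.
  x = -3: f_y(-3, y) = 7 - 2*y; no integer root y with |y| ≤ 4.
  x = -2: f_y(-2, y) = 2*y - 6; vanishes at y ∈ {3}. (-2, 3): f_x = 0, f = 0 — SINGULAR.
  x = -1: f_y(-1, y) = 6*y - 17; no integer root y with |y| ≤ 4.
  x = 0: f_y(0, y) = 10*y - 26; no integer root y with |y| ≤ 4.
  x = 1: f_y(1, y) = 14*y - 33; no integer root y with |y| ≤ 4.
  x = 2: f_y(2, y) = 18*y - 38; no integer root y with |y| ≤ 4.
  x = 3: f_y(3, y) = 22*y - 41; no integer root y with |y| ≤ 4.
  x = 4: f_y(4, y) = 26*y - 42; no integer root y with |y| ≤ 4.
Only singular point on the grid: (-2, 3).
Classify: substitute x = -2 + u, y = 3 + v and expand: f = u**3 + u**2*v - u**2 + 2*u*v**2 + v**2.
No constant or linear terms (consistent with a singular point). Quadratic part: -u**2 + v**2. Cubic part: u**3 + u**2*v + 2*u*v**2.
The quadratic part v**2 - u**2 = (v − u)(v + u) splits into two distinct linear factors, so there are two distinct tangent lines y − 3 = ±(x − -2) — this is a node (ordinary double point).
Classification: node.


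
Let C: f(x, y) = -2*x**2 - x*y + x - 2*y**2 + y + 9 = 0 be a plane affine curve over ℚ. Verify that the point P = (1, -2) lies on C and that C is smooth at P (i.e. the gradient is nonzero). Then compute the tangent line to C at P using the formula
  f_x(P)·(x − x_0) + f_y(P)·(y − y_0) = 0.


Tangent line at P: -x + 8*y + 17 = 0.

Step 1: f(1, -2) = 0, so P lies on C.
Step 2: partial derivatives
  f_x(x, y) = -4*x - y + 1, f_y(x, y) = -x - 4*y + 1.
  f_x(P) = -1, f_y(P) = 8 (gradient nonzero, so P is smooth).
Step 3: tangent line at P: -1·(x − 1) + 8·(y − -2) = 0.
Expanding: -x + 8*y + 17 = 0.


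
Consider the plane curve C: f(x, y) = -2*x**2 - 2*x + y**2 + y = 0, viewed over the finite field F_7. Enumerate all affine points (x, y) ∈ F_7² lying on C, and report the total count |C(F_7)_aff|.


Affine F_7-points: {(0, 0), (0, 6), (2, 3), (4, 3), (6, 0), (6, 6)}; count = 6.

For each of the 49 pairs (x, y) ∈ F_7², evaluate f(x, y) mod 7. Record the zeros.
  x = 0: [0↦0, 1↦2, 2↦6, 3↦5, 4↦6, 5↦2, 6↦0]  zeros at y ∈ {0, 6}
  x = 1: [0↦3, 1↦5, 2↦2, 3↦1, 4↦2, 5↦5, 6↦3]  zeros at y ∈ ∅
  x = 2: [0↦2, 1↦4, 2↦1, 3↦0, 4↦1, 5↦4, 6↦2]  zeros at y ∈ {3}
  x = 3: [0↦4, 1↦6, 2↦3, 3↦2, 4↦3, 5↦6, 6↦4]  zeros at y ∈ ∅
  x = 4: [0↦2, 1↦4, 2↦1, 3↦0, 4↦1, 5↦4, 6↦2]  zeros at y ∈ {3}
  x = 5: [0↦3, 1↦5, 2↦2, 3↦1, 4↦2, 5↦5, 6↦3]  zeros at y ∈ ∅
  x = 6: [0↦0, 1↦2, 2↦6, 3↦5, 4↦6, 5↦2, 6↦0]  zeros at y ∈ {0, 6}
Collecting zeros: affine points = {(0, 0), (0, 6), (2, 3), (4, 3), (6, 0), (6, 6)}.
Total count |C(F_7)_aff| = 6.


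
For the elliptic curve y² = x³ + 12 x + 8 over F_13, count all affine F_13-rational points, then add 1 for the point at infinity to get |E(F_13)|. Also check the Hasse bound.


Affine points = {(2, 1), (2, 12), (4, 4), (4, 9), (6, 6), (6, 7), (9, 0), (10, 6), (10, 7)}; affine count = 9; |E(F_13)| = 10.

Discriminant check: Δ ∝ 4a³ + 27b² = 4·12³ + 27·8² = 4·1728 + 27·64 ≡ 8 (mod 13). Nonzero ⇒ E is nonsingular.
For each x ∈ F_13, compute rhs = x³ + 12·x + 8 mod 13, then count y ∈ F_13 with y² ≡ rhs.
  x = 0: rhs = 8, matching y values: none (0 points).
  x = 1: rhs = 8, matching y values: none (0 points).
  x = 2: rhs = 1, matching y values: 1, 12 (2 points).
  x = 3: rhs = 6, matching y values: none (0 points).
  x = 4: rhs = 3, matching y values: 4, 9 (2 points).
  x = 5: rhs = 11, matching y values: none (0 points).
  x = 6: rhs = 10, matching y values: 6, 7 (2 points).
  x = 7: rhs = 6, matching y values: none (0 points).
  x = 8: rhs = 5, matching y values: none (0 points).
  x = 9: rhs = 0, matching y values: 0 (1 points).
  x = 10: rhs = 10, matching y values: 6, 7 (2 points).
  x = 11: rhs = 2, matching y values: none (0 points).
  x = 12: rhs = 8, matching y values: none (0 points).
Total affine count: 9.
Full point count |E(F_13)| = 9 + 1 = 10.
Hasse bound: |10 − (13+1)| = |-4| = 4 ≤ 2√13 ≈ 7.2111 ✓.


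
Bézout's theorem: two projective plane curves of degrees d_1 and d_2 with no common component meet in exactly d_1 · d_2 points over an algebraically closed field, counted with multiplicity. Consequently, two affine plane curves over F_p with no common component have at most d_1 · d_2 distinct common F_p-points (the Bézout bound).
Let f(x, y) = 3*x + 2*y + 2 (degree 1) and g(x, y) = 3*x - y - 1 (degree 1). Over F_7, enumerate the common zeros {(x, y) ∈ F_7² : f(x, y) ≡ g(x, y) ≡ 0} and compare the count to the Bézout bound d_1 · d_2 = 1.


Common zeros: {(0, 6)}; count = 1; Bézout bound = 1.

deg(f) = 1, deg(g) = 1, so Bézout bound = 1.
Scan x ∈ F_7. For each x, list the y ∈ F_7 with f(x, y) ≡ 0 and those with g(x, y) ≡ 0 (mod 7); the common zeros in that column are the intersection.
  x = 0: f ≡ 0 at y ∈ {6}; g ≡ 0 at y ∈ {6}; common: {6}.
  x = 1: f ≡ 0 at y ∈ {1}; g ≡ 0 at y ∈ {2}; common: ∅.
  x = 2: f ≡ 0 at y ∈ {3}; g ≡ 0 at y ∈ {5}; common: ∅.
  x = 3: f ≡ 0 at y ∈ {5}; g ≡ 0 at y ∈ {1}; common: ∅.
  x = 4: f ≡ 0 at y ∈ {0}; g ≡ 0 at y ∈ {4}; common: ∅.
  x = 5: f ≡ 0 at y ∈ {2}; g ≡ 0 at y ∈ {0}; common: ∅.
  x = 6: f ≡ 0 at y ∈ {4}; g ≡ 0 at y ∈ {3}; common: ∅.
Collecting: common zeros = {(0, 6)}, so the count is 1.
Comparison with the Bézout bound: 1 ≤ 1 = deg(f)·deg(g), as expected for curves with no common component (the bound is attained).


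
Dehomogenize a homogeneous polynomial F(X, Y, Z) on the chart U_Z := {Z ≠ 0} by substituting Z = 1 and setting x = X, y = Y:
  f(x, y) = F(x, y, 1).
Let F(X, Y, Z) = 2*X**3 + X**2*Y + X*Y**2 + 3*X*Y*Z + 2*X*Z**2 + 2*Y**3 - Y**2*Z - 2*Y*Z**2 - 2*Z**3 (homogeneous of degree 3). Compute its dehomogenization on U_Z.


f(x, y) = 2*x**3 + x**2*y + x*y**2 + 3*x*y + 2*x + 2*y**3 - y**2 - 2*y - 2

On U_Z we set Z = 1. Each monomial c·X^i·Y^j·Z^k in F becomes c·x^i·y^j·1^k = c·x^i·y^j.
Substituting Z = 1: F(X, Y, 1) = 2*x**3 + x**2*y + x*y**2 + 3*x*y + 2*x + 2*y**3 - y**2 - 2*y - 2.
Note: deg(f) ≤ deg(F) = 3; strict inequality happens when F is divisible by Z (lost terms).


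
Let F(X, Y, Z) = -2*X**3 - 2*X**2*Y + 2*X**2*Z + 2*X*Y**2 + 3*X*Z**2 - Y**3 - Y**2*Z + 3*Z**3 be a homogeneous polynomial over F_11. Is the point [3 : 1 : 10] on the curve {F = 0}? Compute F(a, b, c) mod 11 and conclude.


F(3,1,10) ≡ 10 (mod 11); P is NOT on the curve.

Evaluate F(3, 1, 10) term-by-term (mod 11).
  -2*X**3 ↦ -2·27·1·1 = -54
  -2*X**2*Y ↦ -2·9·1·1 = -18
  2*X**2*Z ↦ 2·9·1·10 = 180
  2*X*Y**2 ↦ 2·3·1·1 = 6
  3*X*Z**2 ↦ 3·3·1·100 = 900
  -Y**3 ↦ -1·1·1·1 = -1
  -Y**2*Z ↦ -1·1·1·10 = -10
  3*Z**3 ↦ 3·1·1·1000 = 3000
Sum: F(3, 1, 10) = (-54) + (-18) + (180) + (6) + (900) + (-1) + (-10) + (3000) = 4003.
Reducing mod 11: 4003 ≡ 10 (mod 11).
Since F(a, b, c) ≡ 10 ≠ 0 (mod 11), P does NOT lie on the curve.


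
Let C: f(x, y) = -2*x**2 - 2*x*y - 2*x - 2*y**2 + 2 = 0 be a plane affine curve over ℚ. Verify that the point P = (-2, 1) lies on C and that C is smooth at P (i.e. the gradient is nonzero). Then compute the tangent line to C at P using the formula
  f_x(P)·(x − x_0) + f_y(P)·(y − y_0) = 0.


Tangent line at P: 4*x + 8 = 0.

Step 1: f(-2, 1) = 0, so P lies on C.
Step 2: partial derivatives
  f_x(x, y) = -4*x - 2*y - 2, f_y(x, y) = -2*x - 4*y.
  f_x(P) = 4, f_y(P) = 0 (gradient nonzero, so P is smooth).
Step 3: tangent line at P: 4·(x − -2) + 0·(y − 1) = 0.
Expanding: 4*x + 8 = 0.


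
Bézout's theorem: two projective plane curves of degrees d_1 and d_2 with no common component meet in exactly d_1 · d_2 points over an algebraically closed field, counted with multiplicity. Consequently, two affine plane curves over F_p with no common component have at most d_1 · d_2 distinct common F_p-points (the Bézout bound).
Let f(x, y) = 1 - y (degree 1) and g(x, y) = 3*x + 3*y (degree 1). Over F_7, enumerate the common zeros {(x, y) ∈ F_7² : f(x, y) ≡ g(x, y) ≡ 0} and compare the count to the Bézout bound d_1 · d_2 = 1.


Common zeros: {(6, 1)}; count = 1; Bézout bound = 1.

deg(f) = 1, deg(g) = 1, so Bézout bound = 1.
Scan x ∈ F_7. For each x, list the y ∈ F_7 with f(x, y) ≡ 0 and those with g(x, y) ≡ 0 (mod 7); the common zeros in that column are the intersection.
  x = 0: f ≡ 0 at y ∈ {1}; g ≡ 0 at y ∈ {0}; common: ∅.
  x = 1: f ≡ 0 at y ∈ {1}; g ≡ 0 at y ∈ {6}; common: ∅.
  x = 2: f ≡ 0 at y ∈ {1}; g ≡ 0 at y ∈ {5}; common: ∅.
  x = 3: f ≡ 0 at y ∈ {1}; g ≡ 0 at y ∈ {4}; common: ∅.
  x = 4: f ≡ 0 at y ∈ {1}; g ≡ 0 at y ∈ {3}; common: ∅.
  x = 5: f ≡ 0 at y ∈ {1}; g ≡ 0 at y ∈ {2}; common: ∅.
  x = 6: f ≡ 0 at y ∈ {1}; g ≡ 0 at y ∈ {1}; common: {1}.
Collecting: common zeros = {(6, 1)}, so the count is 1.
Comparison with the Bézout bound: 1 ≤ 1 = deg(f)·deg(g), as expected for curves with no common component (the bound is attained).


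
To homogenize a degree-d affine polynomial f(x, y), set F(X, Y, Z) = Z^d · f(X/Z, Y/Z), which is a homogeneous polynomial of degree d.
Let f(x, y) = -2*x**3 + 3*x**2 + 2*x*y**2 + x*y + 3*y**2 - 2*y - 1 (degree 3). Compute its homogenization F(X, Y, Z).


F(X, Y, Z) = -2*X**3 + 3*X**2*Z + 2*X*Y**2 + X*Y*Z + 3*Y**2*Z - 2*Y*Z**2 - Z**3

deg(f) = 3.
Substitute x = X/Z, y = Y/Z into f, then multiply by Z^3.
  monomial -2·x^3·y^0 ↦ -2·X^3·Y^0·Z^0.
  monomial 3·x^2·y^0 ↦ 3·X^2·Y^0·Z^1.
  monomial 2·x^1·y^2 ↦ 2·X^1·Y^2·Z^0.
  monomial 1·x^1·y^1 ↦ 1·X^1·Y^1·Z^1.
  monomial 3·x^0·y^2 ↦ 3·X^0·Y^2·Z^1.
  monomial -2·x^0·y^1 ↦ -2·X^0·Y^1·Z^2.
  monomial -1·x^0·y^0 ↦ -1·X^0·Y^0·Z^3.
Collecting: F(X, Y, Z) = -2*X**3 + 3*X**2*Z + 2*X*Y**2 + X*Y*Z + 3*Y**2*Z - 2*Y*Z**2 - Z**3.


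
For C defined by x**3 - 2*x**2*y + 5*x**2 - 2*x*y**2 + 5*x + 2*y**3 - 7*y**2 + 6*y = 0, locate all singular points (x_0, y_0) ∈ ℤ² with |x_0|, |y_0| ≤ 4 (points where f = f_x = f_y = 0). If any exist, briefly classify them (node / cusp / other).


Singular points: {(-1, 1)}; classification: cusp.

Compute partial derivatives:
  f_x = 3*x**2 - 4*x*y + 10*x - 2*y**2 + 5.
  f_y = -2*x**2 - 4*x*y + 6*y**2 - 14*y + 6.
Scan x_0 ∈ {−4, ..., 4}. For each x_0, f_y(x_0, y) is a polynomial in y; find its integer roots y ∈ {−4, ..., 4}, then test f_x and f at those candidates.
  x = -4: f_y(-4, y) = 6*y**2 + 2*y - 26; no integer root y with |y| ≤ 4.
  x = -3: f_y(-3, y) = 6*y**2 - 2*y - 12; no integer root y with |y| ≤ 4.
  x = -2: f_y(-2, y) = 6*y**2 - 6*y - 2; no integer root y with |y| ≤ 4.
  x = -1: f_y(-1, y) = 6*y**2 - 10*y + 4; vanishes at y ∈ {1}. (-1, 1): f_x = 0, f = 0 — SINGULAR.
  x = 0: f_y(0, y) = 6*y**2 - 14*y + 6; no integer root y with |y| ≤ 4.
  x = 1: f_y(1, y) = 6*y**2 - 18*y + 4; no integer root y with |y| ≤ 4.
  x = 2: f_y(2, y) = 6*y**2 - 22*y - 2; no integer root y with |y| ≤ 4.
  x = 3: f_y(3, y) = 6*y**2 - 26*y - 12; no integer root y with |y| ≤ 4.
  x = 4: f_y(4, y) = 6*y**2 - 30*y - 26; no integer root y with |y| ≤ 4.
Only singular point on the grid: (-1, 1).
Classify: substitute x = -1 + u, y = 1 + v and expand: f = u**3 - 2*u**2*v - 2*u*v**2 + 2*v**3 + v**2.
No constant or linear terms (consistent with a singular point). Quadratic part: v**2. Cubic part: u**3 - 2*u**2*v - 2*u*v**2 + 2*v**3.
The quadratic part v**2 is a perfect square, so there is a single (double) tangent line v = 0, i.e. y = 1. Restricting the cubic part to that line (v = 0) leaves u**3 ≠ 0, so f is not divisible by v and the branch is v² ≈ -u**3 to lowest order — this is a cusp.
Classification: cusp.


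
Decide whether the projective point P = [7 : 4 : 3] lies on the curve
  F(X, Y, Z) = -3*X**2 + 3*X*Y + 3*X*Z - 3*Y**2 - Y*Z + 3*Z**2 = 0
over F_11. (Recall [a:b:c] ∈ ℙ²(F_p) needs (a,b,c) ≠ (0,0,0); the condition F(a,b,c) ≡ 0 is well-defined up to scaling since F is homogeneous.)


F(7,4,3) ≡ 0 (mod 11); P is on the curve.

Evaluate F(7, 4, 3) term-by-term (mod 11).
  -3*X**2 ↦ -3·49·1·1 = -147
  3*X*Y ↦ 3·7·4·1 = 84
  3*X*Z ↦ 3·7·1·3 = 63
  -3*Y**2 ↦ -3·1·16·1 = -48
  -Y*Z ↦ -1·1·4·3 = -12
  3*Z**2 ↦ 3·1·1·9 = 27
Sum: F(7, 4, 3) = (-147) + (84) + (63) + (-48) + (-12) + (27) = -33.
Reducing mod 11: -33 ≡ 0 (mod 11).
Since F(a, b, c) ≡ 0 (mod 11), P lies on the curve.


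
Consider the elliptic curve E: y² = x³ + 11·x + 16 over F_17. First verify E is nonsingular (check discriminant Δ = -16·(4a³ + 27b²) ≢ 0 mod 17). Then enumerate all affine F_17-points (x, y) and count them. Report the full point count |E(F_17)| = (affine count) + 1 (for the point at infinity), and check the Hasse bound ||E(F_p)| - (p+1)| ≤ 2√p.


Affine points = {(0, 4), (0, 13), (3, 5), (3, 12), (5, 3), (5, 14), (6, 3), (6, 14), (8, 2), (8, 15), (10, 2), (10, 15), (16, 2), (16, 15)}; affine count = 14; |E(F_17)| = 15.

Discriminant check: Δ ∝ 4a³ + 27b² = 4·11³ + 27·16² = 4·1331 + 27·256 ≡ 13 (mod 17). Nonzero ⇒ E is nonsingular.
For each x ∈ F_17, compute rhs = x³ + 11·x + 16 mod 17, then count y ∈ F_17 with y² ≡ rhs.
  x = 0: rhs = 16, matching y values: 4, 13 (2 points).
  x = 1: rhs = 11, matching y values: none (0 points).
  x = 2: rhs = 12, matching y values: none (0 points).
  x = 3: rhs = 8, matching y values: 5, 12 (2 points).
  x = 4: rhs = 5, matching y values: none (0 points).
  x = 5: rhs = 9, matching y values: 3, 14 (2 points).
  x = 6: rhs = 9, matching y values: 3, 14 (2 points).
  x = 7: rhs = 11, matching y values: none (0 points).
  x = 8: rhs = 4, matching y values: 2, 15 (2 points).
  x = 9: rhs = 11, matching y values: none (0 points).
  x = 10: rhs = 4, matching y values: 2, 15 (2 points).
  x = 11: rhs = 6, matching y values: none (0 points).
  x = 12: rhs = 6, matching y values: none (0 points).
  x = 13: rhs = 10, matching y values: none (0 points).
  x = 14: rhs = 7, matching y values: none (0 points).
  x = 15: rhs = 3, matching y values: none (0 points).
  x = 16: rhs = 4, matching y values: 2, 15 (2 points).
Total affine count: 14.
Full point count |E(F_17)| = 14 + 1 = 15.
Hasse bound: |15 − (17+1)| = |-3| = 3 ≤ 2√17 ≈ 8.2462 ✓.


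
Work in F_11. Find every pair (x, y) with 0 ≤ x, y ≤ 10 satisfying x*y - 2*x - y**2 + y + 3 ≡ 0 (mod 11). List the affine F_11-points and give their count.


Affine F_11-points: {(2, 5), (2, 9), (3, 1), (3, 3), (4, 6), (4, 10), (7, 0), (7, 8), (10, 4), (10, 7)}; count = 10.

For each of the 121 pairs (x, y) ∈ F_11², evaluate f(x, y) mod 11. Record the zeros.
  x = 0: [0↦3, 1↦3, 2↦1, 3↦8, 4↦2, 5↦5, 6↦6, 7↦5, 8↦2, 9↦8, 10↦1]  zeros at y ∈ ∅
  x = 1: [0↦1, 1↦2, 2↦1, 3↦9, 4↦4, 5↦8, 6↦10, 7↦10, 8↦8, 9↦4, 10↦9]  zeros at y ∈ ∅
  x = 2: [0↦10, 1↦1, 2↦1, 3↦10, 4↦6, 5↦0, 6↦3, 7↦4, 8↦3, 9↦0, 10↦6]  zeros at y ∈ {5, 9}
  x = 3: [0↦8, 1↦0, 2↦1, 3↦0, 4↦8, 5↦3, 6↦7, 7↦9, 8↦9, 9↦7, 10↦3]  zeros at y ∈ {1, 3}
  x = 4: [0↦6, 1↦10, 2↦1, 3↦1, 4↦10, 5↦6, 6↦0, 7↦3, 8↦4, 9↦3, 10↦0]  zeros at y ∈ {6, 10}
  x = 5: [0↦4, 1↦9, 2↦1, 3↦2, 4↦1, 5↦9, 6↦4, 7↦8, 8↦10, 9↦10, 10↦8]  zeros at y ∈ ∅
  x = 6: [0↦2, 1↦8, 2↦1, 3↦3, 4↦3, 5↦1, 6↦8, 7↦2, 8↦5, 9↦6, 10↦5]  zeros at y ∈ ∅
  x = 7: [0↦0, 1↦7, 2↦1, 3↦4, 4↦5, 5↦4, 6↦1, 7↦7, 8↦0, 9↦2, 10↦2]  zeros at y ∈ {0, 8}
  x = 8: [0↦9, 1↦6, 2↦1, 3↦5, 4↦7, 5↦7, 6↦5, 7↦1, 8↦6, 9↦9, 10↦10]  zeros at y ∈ ∅
  x = 9: [0↦7, 1↦5, 2↦1, 3↦6, 4↦9, 5↦10, 6↦9, 7↦6, 8↦1, 9↦5, 10↦7]  zeros at y ∈ ∅
  x = 10: [0↦5, 1↦4, 2↦1, 3↦7, 4↦0, 5↦2, 6↦2, 7↦0, 8↦7, 9↦1, 10↦4]  zeros at y ∈ {4, 7}
Collecting zeros: affine points = {(2, 5), (2, 9), (3, 1), (3, 3), (4, 6), (4, 10), (7, 0), (7, 8), (10, 4), (10, 7)}.
Total count |C(F_11)_aff| = 10.


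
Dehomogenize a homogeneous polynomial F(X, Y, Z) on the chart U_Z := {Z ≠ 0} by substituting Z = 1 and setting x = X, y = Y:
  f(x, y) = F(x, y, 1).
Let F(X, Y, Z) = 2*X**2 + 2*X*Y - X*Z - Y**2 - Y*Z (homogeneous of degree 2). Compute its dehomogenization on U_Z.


f(x, y) = 2*x**2 + 2*x*y - x - y**2 - y

On U_Z we set Z = 1. Each monomial c·X^i·Y^j·Z^k in F becomes c·x^i·y^j·1^k = c·x^i·y^j.
Substituting Z = 1: F(X, Y, 1) = 2*x**2 + 2*x*y - x - y**2 - y.
Note: deg(f) ≤ deg(F) = 2; strict inequality happens when F is divisible by Z (lost terms).


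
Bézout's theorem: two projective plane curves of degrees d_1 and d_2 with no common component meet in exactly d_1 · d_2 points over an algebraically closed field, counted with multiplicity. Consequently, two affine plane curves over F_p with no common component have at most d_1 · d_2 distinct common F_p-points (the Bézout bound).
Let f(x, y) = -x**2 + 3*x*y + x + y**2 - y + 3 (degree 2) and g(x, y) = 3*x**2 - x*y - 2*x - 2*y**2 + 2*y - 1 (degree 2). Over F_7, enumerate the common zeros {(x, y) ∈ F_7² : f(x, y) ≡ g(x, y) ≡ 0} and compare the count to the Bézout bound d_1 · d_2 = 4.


Common zeros: ∅; count = 0; Bézout bound = 4.

deg(f) = 2, deg(g) = 2, so Bézout bound = 4.
Scan x ∈ F_7. For each x, list the y ∈ F_7 with f(x, y) ≡ 0 and those with g(x, y) ≡ 0 (mod 7); the common zeros in that column are the intersection.
  x = 0: f ≡ 0 at y ∈ ∅; g ≡ 0 at y ∈ ∅; common: ∅.
  x = 1: f ≡ 0 at y ∈ ∅; g ≡ 0 at y ∈ {0, 4}; common: ∅.
  x = 2: f ≡ 0 at y ∈ {1}; g ≡ 0 at y ∈ {0}; common: ∅.
  x = 3: f ≡ 0 at y ∈ ∅; g ≡ 0 at y ∈ {5}; common: ∅.
  x = 4: f ≡ 0 at y ∈ ∅; g ≡ 0 at y ∈ {1, 5}; common: ∅.
  x = 5: f ≡ 0 at y ∈ ∅; g ≡ 0 at y ∈ ∅; common: ∅.
  x = 6: f ≡ 0 at y ∈ ∅; g ≡ 0 at y ∈ ∅; common: ∅.
Collecting: common zeros = ∅, so the count is 0.
Comparison with the Bézout bound: 0 ≤ 4 = deg(f)·deg(g), as expected for curves with no common component (the affine F_7-count falls short of the bound because intersections may lie at infinity, over extension fields, or carry multiplicity).


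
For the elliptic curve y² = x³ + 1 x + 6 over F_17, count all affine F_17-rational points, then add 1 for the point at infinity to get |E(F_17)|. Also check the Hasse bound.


Affine points = {(1, 5), (1, 12), (2, 4), (2, 13), (3, 6), (3, 11), (5, 0), (7, 4), (7, 13), (8, 4), (8, 13), (9, 8), (9, 9), (10, 8), (10, 9), (15, 8), (15, 9), (16, 2), (16, 15)}; affine count = 19; |E(F_17)| = 20.

Discriminant check: Δ ∝ 4a³ + 27b² = 4·1³ + 27·6² = 4·1 + 27·36 ≡ 7 (mod 17). Nonzero ⇒ E is nonsingular.
For each x ∈ F_17, compute rhs = x³ + 1·x + 6 mod 17, then count y ∈ F_17 with y² ≡ rhs.
  x = 0: rhs = 6, matching y values: none (0 points).
  x = 1: rhs = 8, matching y values: 5, 12 (2 points).
  x = 2: rhs = 16, matching y values: 4, 13 (2 points).
  x = 3: rhs = 2, matching y values: 6, 11 (2 points).
  x = 4: rhs = 6, matching y values: none (0 points).
  x = 5: rhs = 0, matching y values: 0 (1 points).
  x = 6: rhs = 7, matching y values: none (0 points).
  x = 7: rhs = 16, matching y values: 4, 13 (2 points).
  x = 8: rhs = 16, matching y values: 4, 13 (2 points).
  x = 9: rhs = 13, matching y values: 8, 9 (2 points).
  x = 10: rhs = 13, matching y values: 8, 9 (2 points).
  x = 11: rhs = 5, matching y values: none (0 points).
  x = 12: rhs = 12, matching y values: none (0 points).
  x = 13: rhs = 6, matching y values: none (0 points).
  x = 14: rhs = 10, matching y values: none (0 points).
  x = 15: rhs = 13, matching y values: 8, 9 (2 points).
  x = 16: rhs = 4, matching y values: 2, 15 (2 points).
Total affine count: 19.
Full point count |E(F_17)| = 19 + 1 = 20.
Hasse bound: |20 − (17+1)| = |2| = 2 ≤ 2√17 ≈ 8.2462 ✓.


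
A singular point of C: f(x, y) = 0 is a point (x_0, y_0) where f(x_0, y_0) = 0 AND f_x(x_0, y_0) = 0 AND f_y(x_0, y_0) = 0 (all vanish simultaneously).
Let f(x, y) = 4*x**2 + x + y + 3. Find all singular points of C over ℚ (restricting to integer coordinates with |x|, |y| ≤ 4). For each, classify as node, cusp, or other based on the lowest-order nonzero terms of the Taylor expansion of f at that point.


No singular points in the scanned grid; C is smooth there.

Compute partial derivatives:
  f_x = 8*x + 1.
  f_y = 1.
f_y = 1 is a nonzero constant, so f_y never vanishes: no point (x, y) can satisfy f = f_x = f_y = 0. In particular no (x, y) ∈ {−4, ..., 4}² is singular; the curve is smooth.


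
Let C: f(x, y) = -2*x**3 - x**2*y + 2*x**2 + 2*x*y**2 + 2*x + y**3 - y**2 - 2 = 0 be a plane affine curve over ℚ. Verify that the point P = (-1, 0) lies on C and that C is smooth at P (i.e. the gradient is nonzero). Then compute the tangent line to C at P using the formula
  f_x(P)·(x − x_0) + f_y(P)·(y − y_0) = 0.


Tangent line at P: -8*x - y - 8 = 0.

Step 1: f(-1, 0) = 0, so P lies on C.
Step 2: partial derivatives
  f_x(x, y) = -6*x**2 - 2*x*y + 4*x + 2*y**2 + 2, f_y(x, y) = -x**2 + 4*x*y + 3*y**2 - 2*y.
  f_x(P) = -8, f_y(P) = -1 (gradient nonzero, so P is smooth).
Step 3: tangent line at P: -8·(x − -1) + -1·(y − 0) = 0.
Expanding: -8*x - y - 8 = 0.


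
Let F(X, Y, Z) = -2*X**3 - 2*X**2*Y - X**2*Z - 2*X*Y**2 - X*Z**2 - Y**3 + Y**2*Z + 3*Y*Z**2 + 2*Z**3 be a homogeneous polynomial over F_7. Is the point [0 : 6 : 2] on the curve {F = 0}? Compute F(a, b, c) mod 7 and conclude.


F(0,6,2) ≡ 0 (mod 7); P is on the curve.

Evaluate F(0, 6, 2) term-by-term (mod 7).
  -2*X**3 ↦ -2·0·1·1 = 0
  -2*X**2*Y ↦ -2·0·6·1 = 0
  -X**2*Z ↦ -1·0·1·2 = 0
  -2*X*Y**2 ↦ -2·0·36·1 = 0
  -X*Z**2 ↦ -1·0·1·4 = 0
  -Y**3 ↦ -1·1·216·1 = -216
  Y**2*Z ↦ 1·1·36·2 = 72
  3*Y*Z**2 ↦ 3·1·6·4 = 72
  2*Z**3 ↦ 2·1·1·8 = 16
Sum: F(0, 6, 2) = (0) + (0) + (0) + (0) + (0) + (-216) + (72) + (72) + (16) = -56.
Reducing mod 7: -56 ≡ 0 (mod 7).
Since F(a, b, c) ≡ 0 (mod 7), P lies on the curve.


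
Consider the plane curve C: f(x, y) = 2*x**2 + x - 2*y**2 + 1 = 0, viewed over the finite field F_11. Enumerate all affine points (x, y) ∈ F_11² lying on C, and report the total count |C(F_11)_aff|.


Affine F_11-points: {(2, 0), (3, 0), (6, 1), (6, 10), (7, 3), (7, 8), (9, 3), (9, 8), (10, 1), (10, 10)}; count = 10.

For each of the 121 pairs (x, y) ∈ F_11², evaluate f(x, y) mod 11. Record the zeros.
  x = 0: [0↦1, 1↦10, 2↦4, 3↦5, 4↦2, 5↦6, 6↦6, 7↦2, 8↦5, 9↦4, 10↦10]  zeros at y ∈ ∅
  x = 1: [0↦4, 1↦2, 2↦7, 3↦8, 4↦5, 5↦9, 6↦9, 7↦5, 8↦8, 9↦7, 10↦2]  zeros at y ∈ ∅
  x = 2: [0↦0, 1↦9, 2↦3, 3↦4, 4↦1, 5↦5, 6↦5, 7↦1, 8↦4, 9↦3, 10↦9]  zeros at y ∈ {0}
  x = 3: [0↦0, 1↦9, 2↦3, 3↦4, 4↦1, 5↦5, 6↦5, 7↦1, 8↦4, 9↦3, 10↦9]  zeros at y ∈ {0}
  x = 4: [0↦4, 1↦2, 2↦7, 3↦8, 4↦5, 5↦9, 6↦9, 7↦5, 8↦8, 9↦7, 10↦2]  zeros at y ∈ ∅
  x = 5: [0↦1, 1↦10, 2↦4, 3↦5, 4↦2, 5↦6, 6↦6, 7↦2, 8↦5, 9↦4, 10↦10]  zeros at y ∈ ∅
  x = 6: [0↦2, 1↦0, 2↦5, 3↦6, 4↦3, 5↦7, 6↦7, 7↦3, 8↦6, 9↦5, 10↦0]  zeros at y ∈ {1, 10}
  x = 7: [0↦7, 1↦5, 2↦10, 3↦0, 4↦8, 5↦1, 6↦1, 7↦8, 8↦0, 9↦10, 10↦5]  zeros at y ∈ {3, 8}
  x = 8: [0↦5, 1↦3, 2↦8, 3↦9, 4↦6, 5↦10, 6↦10, 7↦6, 8↦9, 9↦8, 10↦3]  zeros at y ∈ ∅
  x = 9: [0↦7, 1↦5, 2↦10, 3↦0, 4↦8, 5↦1, 6↦1, 7↦8, 8↦0, 9↦10, 10↦5]  zeros at y ∈ {3, 8}
  x = 10: [0↦2, 1↦0, 2↦5, 3↦6, 4↦3, 5↦7, 6↦7, 7↦3, 8↦6, 9↦5, 10↦0]  zeros at y ∈ {1, 10}
Collecting zeros: affine points = {(2, 0), (3, 0), (6, 1), (6, 10), (7, 3), (7, 8), (9, 3), (9, 8), (10, 1), (10, 10)}.
Total count |C(F_11)_aff| = 10.


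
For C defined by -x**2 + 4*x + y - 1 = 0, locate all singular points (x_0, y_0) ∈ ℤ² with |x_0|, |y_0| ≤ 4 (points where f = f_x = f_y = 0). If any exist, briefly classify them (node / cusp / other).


No singular points in the scanned grid; C is smooth there.

Compute partial derivatives:
  f_x = 4 - 2*x.
  f_y = 1.
f_y = 1 is a nonzero constant, so f_y never vanishes: no point (x, y) can satisfy f = f_x = f_y = 0. In particular no (x, y) ∈ {−4, ..., 4}² is singular; the curve is smooth.


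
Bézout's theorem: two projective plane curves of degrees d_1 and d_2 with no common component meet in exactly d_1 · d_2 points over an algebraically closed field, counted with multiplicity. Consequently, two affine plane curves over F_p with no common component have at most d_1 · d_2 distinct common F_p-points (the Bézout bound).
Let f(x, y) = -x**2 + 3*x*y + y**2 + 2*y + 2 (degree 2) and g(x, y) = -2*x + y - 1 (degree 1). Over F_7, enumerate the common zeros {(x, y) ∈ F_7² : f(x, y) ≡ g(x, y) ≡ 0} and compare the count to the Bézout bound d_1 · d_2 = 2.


Common zeros: {(2, 5), (3, 0)}; count = 2; Bézout bound = 2.

deg(f) = 2, deg(g) = 1, so Bézout bound = 2.
Scan x ∈ F_7. For each x, list the y ∈ F_7 with f(x, y) ≡ 0 and those with g(x, y) ≡ 0 (mod 7); the common zeros in that column are the intersection.
  x = 0: f ≡ 0 at y ∈ ∅; g ≡ 0 at y ∈ {1}; common: ∅.
  x = 1: f ≡ 0 at y ∈ {1}; g ≡ 0 at y ∈ {3}; common: ∅.
  x = 2: f ≡ 0 at y ∈ {1, 5}; g ≡ 0 at y ∈ {5}; common: {5}.
  x = 3: f ≡ 0 at y ∈ {0, 3}; g ≡ 0 at y ∈ {0}; common: {0}.
  x = 4: f ≡ 0 at y ∈ {0}; g ≡ 0 at y ∈ {2}; common: ∅.
  x = 5: f ≡ 0 at y ∈ ∅; g ≡ 0 at y ∈ {4}; common: ∅.
  x = 6: f ≡ 0 at y ∈ {3, 5}; g ≡ 0 at y ∈ {6}; common: ∅.
Collecting: common zeros = {(2, 5), (3, 0)}, so the count is 2.
Comparison with the Bézout bound: 2 ≤ 2 = deg(f)·deg(g), as expected for curves with no common component (the bound is attained).


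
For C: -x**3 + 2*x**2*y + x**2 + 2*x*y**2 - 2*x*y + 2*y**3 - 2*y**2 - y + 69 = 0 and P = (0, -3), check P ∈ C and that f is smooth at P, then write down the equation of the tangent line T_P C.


Tangent line at P: 24*x + 65*y + 195 = 0.

Step 1: f(0, -3) = 0, so P lies on C.
Step 2: partial derivatives
  f_x(x, y) = -3*x**2 + 4*x*y + 2*x + 2*y**2 - 2*y, f_y(x, y) = 2*x**2 + 4*x*y - 2*x + 6*y**2 - 4*y - 1.
  f_x(P) = 24, f_y(P) = 65 (gradient nonzero, so P is smooth).
Step 3: tangent line at P: 24·(x − 0) + 65·(y − -3) = 0.
Expanding: 24*x + 65*y + 195 = 0.


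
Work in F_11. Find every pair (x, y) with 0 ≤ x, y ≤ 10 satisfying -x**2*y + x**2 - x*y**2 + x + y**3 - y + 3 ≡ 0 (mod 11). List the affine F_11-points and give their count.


Affine F_11-points: {(2, 10), (4, 8), (4, 9), (5, 0), (6, 5), (6, 7), (8, 3), (8, 7), (8, 9), (9, 2), (9, 8), (9, 10), (10, 2), (10, 3), (10, 5)}; count = 15.

For each of the 121 pairs (x, y) ∈ F_11², evaluate f(x, y) mod 11. Record the zeros.
  x = 0: [0↦3, 1↦3, 2↦9, 3↦5, 4↦8, 5↦2, 6↦4, 7↦9, 8↦1, 9↦8, 10↦3]  zeros at y ∈ ∅
  x = 1: [0↦5, 1↦3, 2↦5, 3↦6, 4↦1, 5↦7, 6↦8, 7↦10, 8↦8, 9↦8, 10↦5]  zeros at y ∈ ∅
  x = 2: [0↦9, 1↦3, 2↦10, 3↦3, 4↦10, 5↦4, 6↦2, 7↦10, 8↦1, 9↦3, 10↦0]  zeros at y ∈ {10}
  x = 3: [0↦4, 1↦3, 2↦2, 3↦7, 4↦2, 5↦4, 6↦8, 7↦9, 8↦2, 9↦4, 10↦10]  zeros at y ∈ ∅
  x = 4: [0↦1, 1↦3, 2↦3, 3↦7, 4↦10, 5↦7, 6↦4, 7↦7, 8↦0, 9↦0, 10↦2]  zeros at y ∈ {8, 9}
  x = 5: [0↦0, 1↦3, 2↦2, 3↦3, 4↦1, 5↦2, 6↦1, 7↦4, 8↦6, 9↦2, 10↦9]  zeros at y ∈ {0}
  x = 6: [0↦1, 1↦3, 2↦10, 3↦6, 4↦8, 5↦0, 6↦10, 7↦0, 8↦9, 9↦10, 10↦9]  zeros at y ∈ {5, 7}
  x = 7: [0↦4, 1↦3, 2↦5, 3↦5, 4↦9, 5↦1, 6↦9, 7↦6, 8↦9, 9↦2, 10↦2]  zeros at y ∈ ∅
  x = 8: [0↦9, 1↦3, 2↦9, 3↦0, 4↦4, 5↦5, 6↦9, 7↦0, 8↦6, 9↦0, 10↦10]  zeros at y ∈ {3, 7, 9}
  x = 9: [0↦5, 1↦3, 2↦0, 3↦2, 4↦4, 5↦1, 6↦10, 7↦4, 8↦0, 9↦4, 10↦0]  zeros at y ∈ {2, 8, 10}
  x = 10: [0↦3, 1↦3, 2↦0, 3↦0, 4↦9, 5↦0, 6↦1, 7↦7, 8↦2, 9↦3, 10↦5]  zeros at y ∈ {2, 3, 5}
Collecting zeros: affine points = {(2, 10), (4, 8), (4, 9), (5, 0), (6, 5), (6, 7), (8, 3), (8, 7), (8, 9), (9, 2), (9, 8), (9, 10), (10, 2), (10, 3), (10, 5)}.
Total count |C(F_11)_aff| = 15.


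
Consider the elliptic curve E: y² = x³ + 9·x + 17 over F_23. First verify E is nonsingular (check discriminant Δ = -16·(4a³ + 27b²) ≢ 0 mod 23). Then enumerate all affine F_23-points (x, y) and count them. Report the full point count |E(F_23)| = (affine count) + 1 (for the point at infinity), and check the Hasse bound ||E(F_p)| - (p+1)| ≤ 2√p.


Affine points = {(1, 2), (1, 21), (3, 5), (3, 18), (4, 5), (4, 18), (5, 7), (5, 16), (7, 3), (7, 20), (8, 7), (8, 16), (10, 7), (10, 16), (12, 6), (12, 17), (13, 10), (13, 13), (14, 9), (14, 14), (15, 10), (15, 13), (16, 5), (16, 18), (17, 0), (18, 10), (18, 13), (19, 3), (19, 20), (20, 3), (20, 20)}; affine count = 31; |E(F_23)| = 32.

Discriminant check: Δ ∝ 4a³ + 27b² = 4·9³ + 27·17² = 4·729 + 27·289 ≡ 1 (mod 23). Nonzero ⇒ E is nonsingular.
For each x ∈ F_23, compute rhs = x³ + 9·x + 17 mod 23, then count y ∈ F_23 with y² ≡ rhs.
  x = 0: rhs = 17, matching y values: none (0 points).
  x = 1: rhs = 4, matching y values: 2, 21 (2 points).
  x = 2: rhs = 20, matching y values: none (0 points).
  x = 3: rhs = 2, matching y values: 5, 18 (2 points).
  x = 4: rhs = 2, matching y values: 5, 18 (2 points).
  x = 5: rhs = 3, matching y values: 7, 16 (2 points).
  x = 6: rhs = 11, matching y values: none (0 points).
  x = 7: rhs = 9, matching y values: 3, 20 (2 points).
  x = 8: rhs = 3, matching y values: 7, 16 (2 points).
  x = 9: rhs = 22, matching y values: none (0 points).
  x = 10: rhs = 3, matching y values: 7, 16 (2 points).
  x = 11: rhs = 21, matching y values: none (0 points).
  x = 12: rhs = 13, matching y values: 6, 17 (2 points).
  x = 13: rhs = 8, matching y values: 10, 13 (2 points).
  x = 14: rhs = 12, matching y values: 9, 14 (2 points).
  x = 15: rhs = 8, matching y values: 10, 13 (2 points).
  x = 16: rhs = 2, matching y values: 5, 18 (2 points).
  x = 17: rhs = 0, matching y values: 0 (1 points).
  x = 18: rhs = 8, matching y values: 10, 13 (2 points).
  x = 19: rhs = 9, matching y values: 3, 20 (2 points).
  x = 20: rhs = 9, matching y values: 3, 20 (2 points).
  x = 21: rhs = 14, matching y values: none (0 points).
  x = 22: rhs = 7, matching y values: none (0 points).
Total affine count: 31.
Full point count |E(F_23)| = 31 + 1 = 32.
Hasse bound: |32 − (23+1)| = |8| = 8 ≤ 2√23 ≈ 9.5917 ✓.


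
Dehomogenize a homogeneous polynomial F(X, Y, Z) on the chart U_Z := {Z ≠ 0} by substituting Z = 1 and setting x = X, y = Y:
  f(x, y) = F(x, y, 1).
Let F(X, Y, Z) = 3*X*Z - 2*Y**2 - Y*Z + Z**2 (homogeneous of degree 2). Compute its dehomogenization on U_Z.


f(x, y) = 3*x - 2*y**2 - y + 1

On U_Z we set Z = 1. Each monomial c·X^i·Y^j·Z^k in F becomes c·x^i·y^j·1^k = c·x^i·y^j.
Substituting Z = 1: F(X, Y, 1) = 3*x - 2*y**2 - y + 1.
Note: deg(f) ≤ deg(F) = 2; strict inequality happens when F is divisible by Z (lost terms).


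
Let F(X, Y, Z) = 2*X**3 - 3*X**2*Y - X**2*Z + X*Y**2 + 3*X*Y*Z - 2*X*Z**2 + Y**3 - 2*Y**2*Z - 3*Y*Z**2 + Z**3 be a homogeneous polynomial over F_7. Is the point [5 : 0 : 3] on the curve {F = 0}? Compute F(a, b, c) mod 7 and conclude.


F(5,0,3) ≡ 0 (mod 7); P is on the curve.

Evaluate F(5, 0, 3) term-by-term (mod 7).
  2*X**3 ↦ 2·125·1·1 = 250
  -3*X**2*Y ↦ -3·25·0·1 = 0
  -X**2*Z ↦ -1·25·1·3 = -75
  X*Y**2 ↦ 1·5·0·1 = 0
  3*X*Y*Z ↦ 3·5·0·3 = 0
  -2*X*Z**2 ↦ -2·5·1·9 = -90
  Y**3 ↦ 1·1·0·1 = 0
  -2*Y**2*Z ↦ -2·1·0·3 = 0
  -3*Y*Z**2 ↦ -3·1·0·9 = 0
  Z**3 ↦ 1·1·1·27 = 27
Sum: F(5, 0, 3) = (250) + (0) + (-75) + (0) + (0) + (-90) + (0) + (0) + (0) + (27) = 112.
Reducing mod 7: 112 ≡ 0 (mod 7).
Since F(a, b, c) ≡ 0 (mod 7), P lies on the curve.


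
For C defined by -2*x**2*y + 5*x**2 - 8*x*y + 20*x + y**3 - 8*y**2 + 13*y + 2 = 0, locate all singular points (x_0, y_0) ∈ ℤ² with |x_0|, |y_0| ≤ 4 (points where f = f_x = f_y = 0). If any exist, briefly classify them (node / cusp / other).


Singular points: {(-2, 3)}; classification: node.

Compute partial derivatives:
  f_x = -4*x*y + 10*x - 8*y + 20.
  f_y = -2*x**2 - 8*x + 3*y**2 - 16*y + 13.
Scan x_0 ∈ {−4, ..., 4}. For each x_0, f_y(x_0, y) is a polynomial in y; find its integer roots y ∈ {−4, ..., 4}, then test f_x and f at those candidates.
  x = -4: f_y(-4, y) = 3*y**2 - 16*y + 13; vanishes at y ∈ {1}. (-4, 1): f_x = -12 ≠ 0.
  x = -3: f_y(-3, y) = 3*y**2 - 16*y + 19; no integer root y with |y| ≤ 4.
  x = -2: f_y(-2, y) = 3*y**2 - 16*y + 21; vanishes at y ∈ {3}. (-2, 3): f_x = 0, f = 0 — SINGULAR.
  x = -1: f_y(-1, y) = 3*y**2 - 16*y + 19; no integer root y with |y| ≤ 4.
  x = 0: f_y(0, y) = 3*y**2 - 16*y + 13; vanishes at y ∈ {1}. (0, 1): f_x = 12 ≠ 0.
  x = 1: f_y(1, y) = 3*y**2 - 16*y + 3; no integer root y with |y| ≤ 4.
  x = 2: f_y(2, y) = 3*y**2 - 16*y - 11; no integer root y with |y| ≤ 4.
  x = 3: f_y(3, y) = 3*y**2 - 16*y - 29; no integer root y with |y| ≤ 4.
  x = 4: f_y(4, y) = 3*y**2 - 16*y - 51; no integer root y with |y| ≤ 4.
Only singular point on the grid: (-2, 3).
Classify: substitute x = -2 + u, y = 3 + v and expand: f = -2*u**2*v - u**2 + v**3 + v**2.
No constant or linear terms (consistent with a singular point). Quadratic part: -u**2 + v**2. Cubic part: -2*u**2*v + v**3.
The quadratic part v**2 - u**2 = (v − u)(v + u) splits into two distinct linear factors, so there are two distinct tangent lines y − 3 = ±(x − -2) — this is a node (ordinary double point).
Classification: node.


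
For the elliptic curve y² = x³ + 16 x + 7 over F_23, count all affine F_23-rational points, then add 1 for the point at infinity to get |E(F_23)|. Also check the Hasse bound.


Affine points = {(1, 1), (1, 22), (2, 1), (2, 22), (3, 6), (3, 17), (7, 5), (7, 18), (8, 7), (8, 16), (9, 11), (9, 12), (12, 8), (12, 15), (14, 10), (14, 13), (16, 9), (16, 14), (18, 3), (18, 20), (20, 1), (20, 22), (21, 6), (21, 17), (22, 6), (22, 17)}; affine count = 26; |E(F_23)| = 27.

Discriminant check: Δ ∝ 4a³ + 27b² = 4·16³ + 27·7² = 4·4096 + 27·49 ≡ 20 (mod 23). Nonzero ⇒ E is nonsingular.
For each x ∈ F_23, compute rhs = x³ + 16·x + 7 mod 23, then count y ∈ F_23 with y² ≡ rhs.
  x = 0: rhs = 7, matching y values: none (0 points).
  x = 1: rhs = 1, matching y values: 1, 22 (2 points).
  x = 2: rhs = 1, matching y values: 1, 22 (2 points).
  x = 3: rhs = 13, matching y values: 6, 17 (2 points).
  x = 4: rhs = 20, matching y values: none (0 points).
  x = 5: rhs = 5, matching y values: none (0 points).
  x = 6: rhs = 20, matching y values: none (0 points).
  x = 7: rhs = 2, matching y values: 5, 18 (2 points).
  x = 8: rhs = 3, matching y values: 7, 16 (2 points).
  x = 9: rhs = 6, matching y values: 11, 12 (2 points).
  x = 10: rhs = 17, matching y values: none (0 points).
  x = 11: rhs = 19, matching y values: none (0 points).
  x = 12: rhs = 18, matching y values: 8, 15 (2 points).
  x = 13: rhs = 20, matching y values: none (0 points).
  x = 14: rhs = 8, matching y values: 10, 13 (2 points).
  x = 15: rhs = 11, matching y values: none (0 points).
  x = 16: rhs = 12, matching y values: 9, 14 (2 points).
  x = 17: rhs = 17, matching y values: none (0 points).
  x = 18: rhs = 9, matching y values: 3, 20 (2 points).
  x = 19: rhs = 17, matching y values: none (0 points).
  x = 20: rhs = 1, matching y values: 1, 22 (2 points).
  x = 21: rhs = 13, matching y values: 6, 17 (2 points).
  x = 22: rhs = 13, matching y values: 6, 17 (2 points).
Total affine count: 26.
Full point count |E(F_23)| = 26 + 1 = 27.
Hasse bound: |27 − (23+1)| = |3| = 3 ≤ 2√23 ≈ 9.5917 ✓.
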